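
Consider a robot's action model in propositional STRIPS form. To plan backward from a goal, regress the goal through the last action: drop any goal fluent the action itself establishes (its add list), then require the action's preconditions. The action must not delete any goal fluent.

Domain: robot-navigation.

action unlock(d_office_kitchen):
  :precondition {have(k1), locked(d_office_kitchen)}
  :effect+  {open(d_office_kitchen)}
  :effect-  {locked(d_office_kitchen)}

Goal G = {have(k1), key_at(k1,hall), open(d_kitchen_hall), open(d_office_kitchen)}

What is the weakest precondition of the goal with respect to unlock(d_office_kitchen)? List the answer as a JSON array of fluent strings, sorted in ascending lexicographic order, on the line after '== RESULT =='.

Regress:
  G ∩ del = {}  (empty — regression defined)
  G \ add = {have(k1), key_at(k1,hall), open(d_kitchen_hall), open(d_office_kitchen)} \ {open(d_office_kitchen)} = {have(k1), key_at(k1,hall), open(d_kitchen_hall)}
  ∪ pre   = {have(k1), key_at(k1,hall), open(d_kitchen_hall)} ∪ {have(k1), locked(d_office_kitchen)}
          = {have(k1), key_at(k1,hall), locked(d_office_kitchen), open(d_kitchen_hall)}

== RESULT ==
["have(k1)", "key_at(k1,hall)", "locked(d_office_kitchen)", "open(d_kitchen_hall)"]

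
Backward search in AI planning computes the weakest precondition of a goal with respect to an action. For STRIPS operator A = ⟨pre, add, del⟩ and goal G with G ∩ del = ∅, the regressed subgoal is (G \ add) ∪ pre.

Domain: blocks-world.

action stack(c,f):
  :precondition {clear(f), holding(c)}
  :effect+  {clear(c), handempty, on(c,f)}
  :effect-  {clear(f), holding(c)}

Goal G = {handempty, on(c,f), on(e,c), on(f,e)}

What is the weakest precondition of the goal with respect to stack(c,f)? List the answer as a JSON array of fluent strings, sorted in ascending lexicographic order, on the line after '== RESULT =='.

Regress:
  G ∩ del = {}  (empty — regression defined)
  G \ add = {handempty, on(c,f), on(e,c), on(f,e)} \ {clear(c), handempty, on(c,f)} = {on(e,c), on(f,e)}
  ∪ pre   = {on(e,c), on(f,e)} ∪ {clear(f), holding(c)}
          = {clear(f), holding(c), on(e,c), on(f,e)}

== RESULT ==
["clear(f)", "holding(c)", "on(e,c)", "on(f,e)"]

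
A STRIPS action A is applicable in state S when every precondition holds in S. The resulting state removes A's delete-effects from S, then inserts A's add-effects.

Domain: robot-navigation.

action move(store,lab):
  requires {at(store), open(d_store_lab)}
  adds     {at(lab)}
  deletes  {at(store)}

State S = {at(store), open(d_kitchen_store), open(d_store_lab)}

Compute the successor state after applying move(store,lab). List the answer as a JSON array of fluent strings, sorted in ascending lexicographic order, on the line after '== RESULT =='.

Compute (S \ del) ∪ add:
  pre ⊆ S: {at(store), open(d_store_lab)} ⊆ S  — applicable
  S \ del = {open(d_kitchen_store), open(d_store_lab)}
  ∪ add   = {at(lab), open(d_kitchen_store), open(d_store_lab)}

== RESULT ==
["at(lab)", "open(d_kitchen_store)", "open(d_store_lab)"]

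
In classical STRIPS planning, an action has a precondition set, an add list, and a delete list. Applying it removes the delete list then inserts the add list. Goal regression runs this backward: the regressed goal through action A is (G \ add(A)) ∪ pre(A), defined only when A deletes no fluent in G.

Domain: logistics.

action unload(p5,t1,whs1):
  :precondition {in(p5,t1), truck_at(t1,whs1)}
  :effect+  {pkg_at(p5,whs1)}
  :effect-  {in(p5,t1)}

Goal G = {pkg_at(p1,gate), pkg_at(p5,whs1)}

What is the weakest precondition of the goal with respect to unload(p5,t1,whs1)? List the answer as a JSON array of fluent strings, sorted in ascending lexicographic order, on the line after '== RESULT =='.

Regress:
  G ∩ del = {}  (empty — regression defined)
  G \ add = {pkg_at(p1,gate), pkg_at(p5,whs1)} \ {pkg_at(p5,whs1)} = {pkg_at(p1,gate)}
  ∪ pre   = {pkg_at(p1,gate)} ∪ {in(p5,t1), truck_at(t1,whs1)}
          = {in(p5,t1), pkg_at(p1,gate), truck_at(t1,whs1)}

== RESULT ==
["in(p5,t1)", "pkg_at(p1,gate)", "truck_at(t1,whs1)"]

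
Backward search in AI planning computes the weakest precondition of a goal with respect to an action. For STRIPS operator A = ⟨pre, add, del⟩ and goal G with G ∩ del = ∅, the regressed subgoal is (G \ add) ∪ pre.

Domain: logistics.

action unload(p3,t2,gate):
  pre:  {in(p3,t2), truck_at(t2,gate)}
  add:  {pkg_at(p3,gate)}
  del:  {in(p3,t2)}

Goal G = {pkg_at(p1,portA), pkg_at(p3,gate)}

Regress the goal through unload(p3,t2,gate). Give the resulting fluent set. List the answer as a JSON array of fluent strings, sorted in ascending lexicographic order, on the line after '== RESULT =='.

Compute (G \ add) ∪ pre:
  G ∩ del = {}  (empty — regression defined)
  G \ add = {pkg_at(p1,portA), pkg_at(p3,gate)} \ {pkg_at(p3,gate)} = {pkg_at(p1,portA)}
  ∪ pre   = {pkg_at(p1,portA)} ∪ {in(p3,t2), truck_at(t2,gate)}
          = {in(p3,t2), pkg_at(p1,portA), truck_at(t2,gate)}

== RESULT ==
["in(p3,t2)", "pkg_at(p1,portA)", "truck_at(t2,gate)"]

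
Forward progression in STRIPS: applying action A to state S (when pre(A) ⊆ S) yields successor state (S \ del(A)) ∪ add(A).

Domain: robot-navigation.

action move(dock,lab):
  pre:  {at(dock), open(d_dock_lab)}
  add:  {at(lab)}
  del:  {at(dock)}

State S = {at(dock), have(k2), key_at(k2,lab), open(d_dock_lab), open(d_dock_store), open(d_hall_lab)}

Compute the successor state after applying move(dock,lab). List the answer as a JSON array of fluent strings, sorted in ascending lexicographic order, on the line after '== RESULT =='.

Progress:
  pre ⊆ S: {at(dock), open(d_dock_lab)} ⊆ S  — applicable
  S \ del = {have(k2), key_at(k2,lab), open(d_dock_lab), open(d_dock_store), open(d_hall_lab)}
  ∪ add   = {at(lab), have(k2), key_at(k2,lab), open(d_dock_lab), open(d_dock_store), open(d_hall_lab)}

== RESULT ==
["at(lab)", "have(k2)", "key_at(k2,lab)", "open(d_dock_lab)", "open(d_dock_store)", "open(d_hall_lab)"]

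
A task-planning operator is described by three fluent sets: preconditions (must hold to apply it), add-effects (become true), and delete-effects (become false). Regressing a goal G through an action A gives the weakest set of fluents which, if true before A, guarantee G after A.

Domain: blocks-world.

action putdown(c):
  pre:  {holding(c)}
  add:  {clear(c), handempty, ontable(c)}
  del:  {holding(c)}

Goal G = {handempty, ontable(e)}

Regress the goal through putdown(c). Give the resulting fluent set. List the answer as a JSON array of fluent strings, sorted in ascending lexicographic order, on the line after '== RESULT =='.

Regress:
  G ∩ del = {}  (empty — regression defined)
  G \ add = {handempty, ontable(e)} \ {clear(c), handempty, ontable(c)} = {ontable(e)}
  ∪ pre   = {ontable(e)} ∪ {holding(c)}
          = {holding(c), ontable(e)}

== RESULT ==
["holding(c)", "ontable(e)"]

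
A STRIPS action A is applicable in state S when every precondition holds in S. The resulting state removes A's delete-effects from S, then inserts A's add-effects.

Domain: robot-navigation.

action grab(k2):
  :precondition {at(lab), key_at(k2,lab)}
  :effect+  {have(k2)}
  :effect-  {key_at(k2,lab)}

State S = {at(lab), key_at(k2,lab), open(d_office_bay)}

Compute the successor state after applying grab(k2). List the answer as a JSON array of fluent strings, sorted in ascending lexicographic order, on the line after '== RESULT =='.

Compute (S \ del) ∪ add:
  pre ⊆ S: {at(lab), key_at(k2,lab)} ⊆ S  — applicable
  S \ del = {at(lab), open(d_office_bay)}
  ∪ add   = {at(lab), have(k2), open(d_office_bay)}

== RESULT ==
["at(lab)", "have(k2)", "open(d_office_bay)"]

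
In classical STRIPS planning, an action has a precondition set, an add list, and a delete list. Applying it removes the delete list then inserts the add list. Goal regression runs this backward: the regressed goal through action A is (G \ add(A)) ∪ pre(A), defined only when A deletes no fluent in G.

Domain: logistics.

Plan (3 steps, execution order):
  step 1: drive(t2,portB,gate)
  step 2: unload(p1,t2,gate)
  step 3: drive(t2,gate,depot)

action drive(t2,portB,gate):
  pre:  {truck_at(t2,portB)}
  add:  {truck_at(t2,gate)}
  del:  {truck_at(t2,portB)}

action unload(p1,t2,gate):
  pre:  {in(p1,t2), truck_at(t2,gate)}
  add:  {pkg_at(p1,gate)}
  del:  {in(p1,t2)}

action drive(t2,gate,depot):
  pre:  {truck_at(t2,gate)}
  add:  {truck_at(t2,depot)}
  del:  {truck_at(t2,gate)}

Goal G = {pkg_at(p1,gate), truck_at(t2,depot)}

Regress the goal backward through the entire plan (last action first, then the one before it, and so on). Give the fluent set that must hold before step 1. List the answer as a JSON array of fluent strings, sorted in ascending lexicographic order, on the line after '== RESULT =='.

Regress step by step:
  through step 3 (drive(t2,gate,depot)): drop {truck_at(t2,depot)}, keep {pkg_at(p1,gate)}, require {truck_at(t2,gate)}
    → {pkg_at(p1,gate), truck_at(t2,gate)}
  through step 2 (unload(p1,t2,gate)): drop {pkg_at(p1,gate)}, keep {truck_at(t2,gate)}, require {in(p1,t2), truck_at(t2,gate)}
    → {in(p1,t2), truck_at(t2,gate)}
  through step 1 (drive(t2,portB,gate)): drop {truck_at(t2,gate)}, keep {in(p1,t2)}, require {truck_at(t2,portB)}
    → {in(p1,t2), truck_at(t2,portB)}

== RESULT ==
["in(p1,t2)", "truck_at(t2,portB)"]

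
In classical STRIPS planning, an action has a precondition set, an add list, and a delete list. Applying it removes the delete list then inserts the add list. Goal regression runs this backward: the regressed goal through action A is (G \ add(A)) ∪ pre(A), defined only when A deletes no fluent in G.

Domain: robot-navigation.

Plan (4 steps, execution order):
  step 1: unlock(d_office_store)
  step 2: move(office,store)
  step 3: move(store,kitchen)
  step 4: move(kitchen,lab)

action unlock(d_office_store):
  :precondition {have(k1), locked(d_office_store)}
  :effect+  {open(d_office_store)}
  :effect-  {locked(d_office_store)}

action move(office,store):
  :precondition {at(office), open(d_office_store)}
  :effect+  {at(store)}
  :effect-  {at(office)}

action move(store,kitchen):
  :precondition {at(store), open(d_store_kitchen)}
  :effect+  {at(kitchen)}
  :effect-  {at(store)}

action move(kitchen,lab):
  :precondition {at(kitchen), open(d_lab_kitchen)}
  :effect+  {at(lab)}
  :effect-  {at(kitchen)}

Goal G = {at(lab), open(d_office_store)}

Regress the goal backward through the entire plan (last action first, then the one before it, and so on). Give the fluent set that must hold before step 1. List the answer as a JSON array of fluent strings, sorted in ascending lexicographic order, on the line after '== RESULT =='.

Work backward from the goal:
  through step 4 (move(kitchen,lab)): drop {at(lab)}, keep {open(d_office_store)}, require {at(kitchen), open(d_lab_kitchen)}
    → {at(kitchen), open(d_lab_kitchen), open(d_office_store)}
  through step 3 (move(store,kitchen)): drop {at(kitchen)}, keep {open(d_lab_kitchen), open(d_office_store)}, require {at(store), open(d_store_kitchen)}
    → {at(store), open(d_lab_kitchen), open(d_office_store), open(d_store_kitchen)}
  through step 2 (move(office,store)): drop {at(store)}, keep {open(d_lab_kitchen), open(d_office_store), open(d_store_kitchen)}, require {at(office), open(d_office_store)}
    → {at(office), open(d_lab_kitchen), open(d_office_store), open(d_store_kitchen)}
  through step 1 (unlock(d_office_store)): drop {open(d_office_store)}, keep {at(office), open(d_lab_kitchen), open(d_store_kitchen)}, require {have(k1), locked(d_office_store)}
    → {at(office), have(k1), locked(d_office_store), open(d_lab_kitchen), open(d_store_kitchen)}

== RESULT ==
["at(office)", "have(k1)", "locked(d_office_store)", "open(d_lab_kitchen)", "open(d_store_kitchen)"]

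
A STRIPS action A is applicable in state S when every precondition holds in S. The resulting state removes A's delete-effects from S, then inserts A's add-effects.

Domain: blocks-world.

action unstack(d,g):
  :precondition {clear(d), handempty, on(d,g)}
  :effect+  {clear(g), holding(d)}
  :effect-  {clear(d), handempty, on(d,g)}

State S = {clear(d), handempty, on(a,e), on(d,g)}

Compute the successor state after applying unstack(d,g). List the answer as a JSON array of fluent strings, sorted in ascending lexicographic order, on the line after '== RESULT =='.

Progress:
  pre ⊆ S: {clear(d), handempty, on(d,g)} ⊆ S  — applicable
  S \ del = {on(a,e)}
  ∪ add   = {clear(g), holding(d), on(a,e)}

== RESULT ==
["clear(g)", "holding(d)", "on(a,e)"]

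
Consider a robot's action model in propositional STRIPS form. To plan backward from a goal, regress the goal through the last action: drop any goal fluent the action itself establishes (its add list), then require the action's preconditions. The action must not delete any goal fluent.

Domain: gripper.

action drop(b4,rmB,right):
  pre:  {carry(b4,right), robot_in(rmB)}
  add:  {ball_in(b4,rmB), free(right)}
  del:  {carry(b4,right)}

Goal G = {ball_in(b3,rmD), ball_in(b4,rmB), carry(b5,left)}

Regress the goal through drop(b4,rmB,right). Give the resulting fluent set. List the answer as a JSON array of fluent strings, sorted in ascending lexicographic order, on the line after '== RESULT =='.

Compute (G \ add) ∪ pre:
  G ∩ del = {}  (empty — regression defined)
  G \ add = {ball_in(b3,rmD), ball_in(b4,rmB), carry(b5,left)} \ {ball_in(b4,rmB), free(right)} = {ball_in(b3,rmD), carry(b5,left)}
  ∪ pre   = {ball_in(b3,rmD), carry(b5,left)} ∪ {carry(b4,right), robot_in(rmB)}
          = {ball_in(b3,rmD), carry(b4,right), carry(b5,left), robot_in(rmB)}

== RESULT ==
["ball_in(b3,rmD)", "carry(b4,right)", "carry(b5,left)", "robot_in(rmB)"]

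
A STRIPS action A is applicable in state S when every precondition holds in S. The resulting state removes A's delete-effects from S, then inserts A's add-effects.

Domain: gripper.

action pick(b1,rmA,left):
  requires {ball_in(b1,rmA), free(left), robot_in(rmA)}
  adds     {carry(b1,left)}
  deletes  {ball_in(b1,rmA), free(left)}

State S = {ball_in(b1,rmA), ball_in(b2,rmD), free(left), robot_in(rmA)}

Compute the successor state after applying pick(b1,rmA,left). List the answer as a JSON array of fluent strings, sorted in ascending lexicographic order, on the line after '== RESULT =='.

Compute (S \ del) ∪ add:
  pre ⊆ S: {ball_in(b1,rmA), free(left), robot_in(rmA)} ⊆ S  — applicable
  S \ del = {ball_in(b2,rmD), robot_in(rmA)}
  ∪ add   = {ball_in(b2,rmD), carry(b1,left), robot_in(rmA)}

== RESULT ==
["ball_in(b2,rmD)", "carry(b1,left)", "robot_in(rmA)"]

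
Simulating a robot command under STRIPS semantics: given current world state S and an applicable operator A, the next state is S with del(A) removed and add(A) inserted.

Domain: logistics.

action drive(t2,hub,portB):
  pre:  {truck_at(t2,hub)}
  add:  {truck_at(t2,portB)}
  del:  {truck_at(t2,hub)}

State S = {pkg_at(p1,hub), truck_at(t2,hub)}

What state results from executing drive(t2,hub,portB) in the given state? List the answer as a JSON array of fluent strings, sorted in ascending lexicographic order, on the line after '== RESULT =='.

Compute (S \ del) ∪ add:
  pre ⊆ S: {truck_at(t2,hub)} ⊆ S  — applicable
  S \ del = {pkg_at(p1,hub)}
  ∪ add   = {pkg_at(p1,hub), truck_at(t2,portB)}

== RESULT ==
["pkg_at(p1,hub)", "truck_at(t2,portB)"]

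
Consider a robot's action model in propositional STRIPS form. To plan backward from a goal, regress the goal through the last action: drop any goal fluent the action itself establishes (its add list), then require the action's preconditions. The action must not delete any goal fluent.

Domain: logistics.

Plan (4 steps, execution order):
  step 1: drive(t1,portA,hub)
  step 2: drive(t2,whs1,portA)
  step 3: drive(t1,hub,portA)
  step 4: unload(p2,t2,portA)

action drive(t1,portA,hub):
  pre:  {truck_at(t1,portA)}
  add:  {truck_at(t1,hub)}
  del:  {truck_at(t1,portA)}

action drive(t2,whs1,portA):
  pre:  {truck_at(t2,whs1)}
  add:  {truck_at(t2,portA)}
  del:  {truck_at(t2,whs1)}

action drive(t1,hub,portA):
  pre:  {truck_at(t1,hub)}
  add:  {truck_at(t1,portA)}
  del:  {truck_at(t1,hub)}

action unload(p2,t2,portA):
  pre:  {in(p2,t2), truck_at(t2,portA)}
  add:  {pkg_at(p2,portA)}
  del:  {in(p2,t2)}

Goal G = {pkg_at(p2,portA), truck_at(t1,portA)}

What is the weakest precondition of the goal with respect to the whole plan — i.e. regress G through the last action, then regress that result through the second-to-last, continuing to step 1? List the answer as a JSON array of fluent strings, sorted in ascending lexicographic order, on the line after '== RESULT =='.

Regress step by step:
  through step 4 (unload(p2,t2,portA)): drop {pkg_at(p2,portA)}, keep {truck_at(t1,portA)}, require {in(p2,t2), truck_at(t2,portA)}
    → {in(p2,t2), truck_at(t1,portA), truck_at(t2,portA)}
  through step 3 (drive(t1,hub,portA)): drop {truck_at(t1,portA)}, keep {in(p2,t2), truck_at(t2,portA)}, require {truck_at(t1,hub)}
    → {in(p2,t2), truck_at(t1,hub), truck_at(t2,portA)}
  through step 2 (drive(t2,whs1,portA)): drop {truck_at(t2,portA)}, keep {in(p2,t2), truck_at(t1,hub)}, require {truck_at(t2,whs1)}
    → {in(p2,t2), truck_at(t1,hub), truck_at(t2,whs1)}
  through step 1 (drive(t1,portA,hub)): drop {truck_at(t1,hub)}, keep {in(p2,t2), truck_at(t2,whs1)}, require {truck_at(t1,portA)}
    → {in(p2,t2), truck_at(t1,portA), truck_at(t2,whs1)}

== RESULT ==
["in(p2,t2)", "truck_at(t1,portA)", "truck_at(t2,whs1)"]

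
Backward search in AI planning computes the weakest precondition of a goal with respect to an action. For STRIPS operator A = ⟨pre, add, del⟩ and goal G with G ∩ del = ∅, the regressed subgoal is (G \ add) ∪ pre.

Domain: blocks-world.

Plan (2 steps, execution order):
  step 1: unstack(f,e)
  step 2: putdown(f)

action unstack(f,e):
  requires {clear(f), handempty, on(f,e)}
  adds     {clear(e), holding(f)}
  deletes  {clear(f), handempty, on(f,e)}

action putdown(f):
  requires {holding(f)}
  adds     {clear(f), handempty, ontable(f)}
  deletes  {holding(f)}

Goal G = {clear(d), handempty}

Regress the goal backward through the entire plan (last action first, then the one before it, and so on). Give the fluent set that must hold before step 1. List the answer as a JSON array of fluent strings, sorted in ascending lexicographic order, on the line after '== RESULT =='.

Work backward from the goal:
  through step 2 (putdown(f)): drop {handempty}, keep {clear(d)}, require {holding(f)}
    → {clear(d), holding(f)}
  through step 1 (unstack(f,e)): drop {holding(f)}, keep {clear(d)}, require {clear(f), handempty, on(f,e)}
    → {clear(d), clear(f), handempty, on(f,e)}

== RESULT ==
["clear(d)", "clear(f)", "handempty", "on(f,e)"]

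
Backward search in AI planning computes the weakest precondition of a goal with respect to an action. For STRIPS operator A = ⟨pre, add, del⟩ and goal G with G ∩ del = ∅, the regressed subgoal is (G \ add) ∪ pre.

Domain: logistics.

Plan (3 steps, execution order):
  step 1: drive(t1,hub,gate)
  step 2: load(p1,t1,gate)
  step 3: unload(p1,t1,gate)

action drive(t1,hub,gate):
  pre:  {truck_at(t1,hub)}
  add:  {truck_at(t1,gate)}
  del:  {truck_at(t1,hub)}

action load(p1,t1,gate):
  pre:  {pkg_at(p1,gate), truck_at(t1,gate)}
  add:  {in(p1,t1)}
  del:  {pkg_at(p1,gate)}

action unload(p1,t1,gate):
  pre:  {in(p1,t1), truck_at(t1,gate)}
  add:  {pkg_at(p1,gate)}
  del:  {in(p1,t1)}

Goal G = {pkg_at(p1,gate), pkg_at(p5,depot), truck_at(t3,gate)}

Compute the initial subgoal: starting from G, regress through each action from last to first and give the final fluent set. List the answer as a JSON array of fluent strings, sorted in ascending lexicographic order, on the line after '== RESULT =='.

Work backward from the goal:
  through step 3 (unload(p1,t1,gate)): drop {pkg_at(p1,gate)}, keep {pkg_at(p5,depot), truck_at(t3,gate)}, require {in(p1,t1), truck_at(t1,gate)}
    → {in(p1,t1), pkg_at(p5,depot), truck_at(t1,gate), truck_at(t3,gate)}
  through step 2 (load(p1,t1,gate)): drop {in(p1,t1)}, keep {pkg_at(p5,depot), truck_at(t1,gate), truck_at(t3,gate)}, require {pkg_at(p1,gate), truck_at(t1,gate)}
    → {pkg_at(p1,gate), pkg_at(p5,depot), truck_at(t1,gate), truck_at(t3,gate)}
  through step 1 (drive(t1,hub,gate)): drop {truck_at(t1,gate)}, keep {pkg_at(p1,gate), pkg_at(p5,depot), truck_at(t3,gate)}, require {truck_at(t1,hub)}
    → {pkg_at(p1,gate), pkg_at(p5,depot), truck_at(t1,hub), truck_at(t3,gate)}

== RESULT ==
["pkg_at(p1,gate)", "pkg_at(p5,depot)", "truck_at(t1,hub)", "truck_at(t3,gate)"]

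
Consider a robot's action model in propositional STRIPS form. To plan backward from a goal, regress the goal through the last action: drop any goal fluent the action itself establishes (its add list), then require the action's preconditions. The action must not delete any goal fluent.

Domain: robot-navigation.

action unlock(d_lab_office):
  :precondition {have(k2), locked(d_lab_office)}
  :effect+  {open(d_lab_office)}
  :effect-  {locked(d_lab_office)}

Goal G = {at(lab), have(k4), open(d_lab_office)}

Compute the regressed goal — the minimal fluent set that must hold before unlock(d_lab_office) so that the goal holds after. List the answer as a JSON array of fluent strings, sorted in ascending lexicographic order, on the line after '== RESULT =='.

Compute (G \ add) ∪ pre:
  G ∩ del = {}  (empty — regression defined)
  G \ add = {at(lab), have(k4), open(d_lab_office)} \ {open(d_lab_office)} = {at(lab), have(k4)}
  ∪ pre   = {at(lab), have(k4)} ∪ {have(k2), locked(d_lab_office)}
          = {at(lab), have(k2), have(k4), locked(d_lab_office)}

== RESULT ==
["at(lab)", "have(k2)", "have(k4)", "locked(d_lab_office)"]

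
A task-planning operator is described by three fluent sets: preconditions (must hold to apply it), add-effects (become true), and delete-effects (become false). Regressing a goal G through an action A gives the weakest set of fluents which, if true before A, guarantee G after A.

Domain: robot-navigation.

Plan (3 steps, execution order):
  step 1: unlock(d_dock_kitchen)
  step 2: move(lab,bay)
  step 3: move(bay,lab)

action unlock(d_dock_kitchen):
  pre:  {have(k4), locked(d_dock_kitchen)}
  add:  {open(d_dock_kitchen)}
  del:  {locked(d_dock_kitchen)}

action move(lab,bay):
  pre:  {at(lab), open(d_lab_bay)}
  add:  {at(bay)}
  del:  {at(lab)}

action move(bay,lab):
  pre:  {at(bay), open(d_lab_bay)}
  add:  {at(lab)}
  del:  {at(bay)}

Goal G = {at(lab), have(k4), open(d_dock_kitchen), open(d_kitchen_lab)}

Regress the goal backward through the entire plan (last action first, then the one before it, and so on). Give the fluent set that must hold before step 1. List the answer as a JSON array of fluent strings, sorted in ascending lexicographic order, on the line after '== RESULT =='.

Work backward from the goal:
  through step 3 (move(bay,lab)): drop {at(lab)}, keep {have(k4), open(d_dock_kitchen), open(d_kitchen_lab)}, require {at(bay), open(d_lab_bay)}
    → {at(bay), have(k4), open(d_dock_kitchen), open(d_kitchen_lab), open(d_lab_bay)}
  through step 2 (move(lab,bay)): drop {at(bay)}, keep {have(k4), open(d_dock_kitchen), open(d_kitchen_lab), open(d_lab_bay)}, require {at(lab), open(d_lab_bay)}
    → {at(lab), have(k4), open(d_dock_kitchen), open(d_kitchen_lab), open(d_lab_bay)}
  through step 1 (unlock(d_dock_kitchen)): drop {open(d_dock_kitchen)}, keep {at(lab), have(k4), open(d_kitchen_lab), open(d_lab_bay)}, require {have(k4), locked(d_dock_kitchen)}
    → {at(lab), have(k4), locked(d_dock_kitchen), open(d_kitchen_lab), open(d_lab_bay)}

== RESULT ==
["at(lab)", "have(k4)", "locked(d_dock_kitchen)", "open(d_kitchen_lab)", "open(d_lab_bay)"]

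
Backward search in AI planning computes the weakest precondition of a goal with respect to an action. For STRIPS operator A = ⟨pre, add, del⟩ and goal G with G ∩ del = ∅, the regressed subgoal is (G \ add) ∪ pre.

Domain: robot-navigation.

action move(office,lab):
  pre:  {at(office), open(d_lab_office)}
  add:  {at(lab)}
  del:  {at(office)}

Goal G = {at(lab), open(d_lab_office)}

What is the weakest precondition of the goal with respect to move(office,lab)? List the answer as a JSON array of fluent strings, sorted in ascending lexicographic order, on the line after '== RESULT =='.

Regress:
  G ∩ del = {}  (empty — regression defined)
  G \ add = {at(lab), open(d_lab_office)} \ {at(lab)} = {open(d_lab_office)}
  ∪ pre   = {open(d_lab_office)} ∪ {at(office), open(d_lab_office)}
          = {at(office), open(d_lab_office)}

== RESULT ==
["at(office)", "open(d_lab_office)"]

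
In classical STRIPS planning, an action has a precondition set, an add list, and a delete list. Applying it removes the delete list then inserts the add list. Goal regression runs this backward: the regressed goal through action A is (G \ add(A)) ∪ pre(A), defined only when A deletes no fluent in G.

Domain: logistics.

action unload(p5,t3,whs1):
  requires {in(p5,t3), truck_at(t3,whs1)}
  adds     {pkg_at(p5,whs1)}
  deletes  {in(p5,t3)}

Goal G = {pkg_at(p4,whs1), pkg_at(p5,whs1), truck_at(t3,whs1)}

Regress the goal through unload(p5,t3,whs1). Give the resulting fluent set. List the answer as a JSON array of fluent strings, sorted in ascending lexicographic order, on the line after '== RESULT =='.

Compute (G \ add) ∪ pre:
  G ∩ del = {}  (empty — regression defined)
  G \ add = {pkg_at(p4,whs1), pkg_at(p5,whs1), truck_at(t3,whs1)} \ {pkg_at(p5,whs1)} = {pkg_at(p4,whs1), truck_at(t3,whs1)}
  ∪ pre   = {pkg_at(p4,whs1), truck_at(t3,whs1)} ∪ {in(p5,t3), truck_at(t3,whs1)}
          = {in(p5,t3), pkg_at(p4,whs1), truck_at(t3,whs1)}

== RESULT ==
["in(p5,t3)", "pkg_at(p4,whs1)", "truck_at(t3,whs1)"]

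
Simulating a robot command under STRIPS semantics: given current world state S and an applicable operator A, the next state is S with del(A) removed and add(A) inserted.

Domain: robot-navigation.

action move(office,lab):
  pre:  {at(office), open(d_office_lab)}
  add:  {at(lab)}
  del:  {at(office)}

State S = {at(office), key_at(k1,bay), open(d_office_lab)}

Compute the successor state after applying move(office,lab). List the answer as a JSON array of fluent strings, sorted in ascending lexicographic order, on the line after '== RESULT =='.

Progress:
  pre ⊆ S: {at(office), open(d_office_lab)} ⊆ S  — applicable
  S \ del = {key_at(k1,bay), open(d_office_lab)}
  ∪ add   = {at(lab), key_at(k1,bay), open(d_office_lab)}

== RESULT ==
["at(lab)", "key_at(k1,bay)", "open(d_office_lab)"]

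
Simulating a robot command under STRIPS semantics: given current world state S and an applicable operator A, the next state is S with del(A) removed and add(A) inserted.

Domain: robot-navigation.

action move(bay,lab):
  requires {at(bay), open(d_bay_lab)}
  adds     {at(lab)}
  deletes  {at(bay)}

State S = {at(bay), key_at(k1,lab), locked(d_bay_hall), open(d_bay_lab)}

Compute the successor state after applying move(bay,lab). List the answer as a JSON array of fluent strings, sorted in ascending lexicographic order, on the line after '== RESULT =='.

Progress:
  pre ⊆ S: {at(bay), open(d_bay_lab)} ⊆ S  — applicable
  S \ del = {key_at(k1,lab), locked(d_bay_hall), open(d_bay_lab)}
  ∪ add   = {at(lab), key_at(k1,lab), locked(d_bay_hall), open(d_bay_lab)}

== RESULT ==
["at(lab)", "key_at(k1,lab)", "locked(d_bay_hall)", "open(d_bay_lab)"]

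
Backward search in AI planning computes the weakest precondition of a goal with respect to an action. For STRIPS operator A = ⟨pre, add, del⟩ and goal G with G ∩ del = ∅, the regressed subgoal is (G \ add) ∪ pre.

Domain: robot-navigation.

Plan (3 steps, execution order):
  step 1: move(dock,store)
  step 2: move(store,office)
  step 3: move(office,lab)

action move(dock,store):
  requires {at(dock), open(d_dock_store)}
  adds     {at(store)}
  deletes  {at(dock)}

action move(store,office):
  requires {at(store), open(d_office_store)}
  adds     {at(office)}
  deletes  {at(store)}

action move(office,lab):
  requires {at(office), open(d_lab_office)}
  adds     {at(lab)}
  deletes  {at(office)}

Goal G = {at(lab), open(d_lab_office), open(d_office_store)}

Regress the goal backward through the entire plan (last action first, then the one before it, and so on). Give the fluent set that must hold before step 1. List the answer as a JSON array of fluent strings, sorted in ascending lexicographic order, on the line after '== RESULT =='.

Work backward from the goal:
  through step 3 (move(office,lab)): drop {at(lab)}, keep {open(d_lab_office), open(d_office_store)}, require {at(office), open(d_lab_office)}
    → {at(office), open(d_lab_office), open(d_office_store)}
  through step 2 (move(store,office)): drop {at(office)}, keep {open(d_lab_office), open(d_office_store)}, require {at(store), open(d_office_store)}
    → {at(store), open(d_lab_office), open(d_office_store)}
  through step 1 (move(dock,store)): drop {at(store)}, keep {open(d_lab_office), open(d_office_store)}, require {at(dock), open(d_dock_store)}
    → {at(dock), open(d_dock_store), open(d_lab_office), open(d_office_store)}

== RESULT ==
["at(dock)", "open(d_dock_store)", "open(d_lab_office)", "open(d_office_store)"]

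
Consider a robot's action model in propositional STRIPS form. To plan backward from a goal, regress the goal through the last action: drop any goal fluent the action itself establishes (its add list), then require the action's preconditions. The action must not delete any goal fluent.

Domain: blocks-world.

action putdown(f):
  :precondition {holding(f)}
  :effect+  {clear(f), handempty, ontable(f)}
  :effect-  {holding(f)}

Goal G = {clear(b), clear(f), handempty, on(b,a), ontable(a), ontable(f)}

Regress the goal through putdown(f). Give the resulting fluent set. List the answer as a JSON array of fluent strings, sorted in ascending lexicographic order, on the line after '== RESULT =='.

Regress:
  G ∩ del = {}  (empty — regression defined)
  G \ add = {clear(b), clear(f), handempty, on(b,a), ontable(a), ontable(f)} \ {clear(f), handempty, ontable(f)} = {clear(b), on(b,a), ontable(a)}
  ∪ pre   = {clear(b), on(b,a), ontable(a)} ∪ {holding(f)}
          = {clear(b), holding(f), on(b,a), ontable(a)}

== RESULT ==
["clear(b)", "holding(f)", "on(b,a)", "ontable(a)"]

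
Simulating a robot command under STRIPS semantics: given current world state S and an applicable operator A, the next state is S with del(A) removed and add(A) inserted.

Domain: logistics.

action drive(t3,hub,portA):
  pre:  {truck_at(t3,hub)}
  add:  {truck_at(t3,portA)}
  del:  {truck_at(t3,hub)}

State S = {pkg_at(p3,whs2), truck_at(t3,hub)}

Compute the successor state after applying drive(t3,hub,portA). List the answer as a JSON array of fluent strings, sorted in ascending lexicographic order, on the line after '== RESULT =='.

Compute (S \ del) ∪ add:
  pre ⊆ S: {truck_at(t3,hub)} ⊆ S  — applicable
  S \ del = {pkg_at(p3,whs2)}
  ∪ add   = {pkg_at(p3,whs2), truck_at(t3,portA)}

== RESULT ==
["pkg_at(p3,whs2)", "truck_at(t3,portA)"]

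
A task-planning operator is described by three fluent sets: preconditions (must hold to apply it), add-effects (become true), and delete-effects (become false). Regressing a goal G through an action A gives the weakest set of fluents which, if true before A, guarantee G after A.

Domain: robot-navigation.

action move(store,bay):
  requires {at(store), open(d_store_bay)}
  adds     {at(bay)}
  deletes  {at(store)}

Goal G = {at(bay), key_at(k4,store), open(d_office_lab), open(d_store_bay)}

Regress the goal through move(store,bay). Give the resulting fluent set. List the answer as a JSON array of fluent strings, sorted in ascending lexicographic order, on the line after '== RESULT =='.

Regress:
  G ∩ del = {}  (empty — regression defined)
  G \ add = {at(bay), key_at(k4,store), open(d_office_lab), open(d_store_bay)} \ {at(bay)} = {key_at(k4,store), open(d_office_lab), open(d_store_bay)}
  ∪ pre   = {key_at(k4,store), open(d_office_lab), open(d_store_bay)} ∪ {at(store), open(d_store_bay)}
          = {at(store), key_at(k4,store), open(d_office_lab), open(d_store_bay)}

== RESULT ==
["at(store)", "key_at(k4,store)", "open(d_office_lab)", "open(d_store_bay)"]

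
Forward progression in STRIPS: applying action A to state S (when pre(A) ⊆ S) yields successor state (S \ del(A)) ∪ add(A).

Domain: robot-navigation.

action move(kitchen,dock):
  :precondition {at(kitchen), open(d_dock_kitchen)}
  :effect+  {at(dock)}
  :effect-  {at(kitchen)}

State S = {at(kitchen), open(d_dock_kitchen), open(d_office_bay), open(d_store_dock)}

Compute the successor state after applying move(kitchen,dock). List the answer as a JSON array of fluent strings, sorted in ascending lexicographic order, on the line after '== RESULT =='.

Compute (S \ del) ∪ add:
  pre ⊆ S: {at(kitchen), open(d_dock_kitchen)} ⊆ S  — applicable
  S \ del = {open(d_dock_kitchen), open(d_office_bay), open(d_store_dock)}
  ∪ add   = {at(dock), open(d_dock_kitchen), open(d_office_bay), open(d_store_dock)}

== RESULT ==
["at(dock)", "open(d_dock_kitchen)", "open(d_office_bay)", "open(d_store_dock)"]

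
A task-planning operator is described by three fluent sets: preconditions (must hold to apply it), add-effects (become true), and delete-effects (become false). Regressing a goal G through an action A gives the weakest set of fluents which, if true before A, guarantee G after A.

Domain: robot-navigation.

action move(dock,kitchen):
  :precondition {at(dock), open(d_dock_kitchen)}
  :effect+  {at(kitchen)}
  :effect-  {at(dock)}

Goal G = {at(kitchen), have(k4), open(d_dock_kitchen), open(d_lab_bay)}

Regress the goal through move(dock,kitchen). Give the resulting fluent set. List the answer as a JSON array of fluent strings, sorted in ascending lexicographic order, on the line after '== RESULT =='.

Compute (G \ add) ∪ pre:
  G ∩ del = {}  (empty — regression defined)
  G \ add = {at(kitchen), have(k4), open(d_dock_kitchen), open(d_lab_bay)} \ {at(kitchen)} = {have(k4), open(d_dock_kitchen), open(d_lab_bay)}
  ∪ pre   = {have(k4), open(d_dock_kitchen), open(d_lab_bay)} ∪ {at(dock), open(d_dock_kitchen)}
          = {at(dock), have(k4), open(d_dock_kitchen), open(d_lab_bay)}

== RESULT ==
["at(dock)", "have(k4)", "open(d_dock_kitchen)", "open(d_lab_bay)"]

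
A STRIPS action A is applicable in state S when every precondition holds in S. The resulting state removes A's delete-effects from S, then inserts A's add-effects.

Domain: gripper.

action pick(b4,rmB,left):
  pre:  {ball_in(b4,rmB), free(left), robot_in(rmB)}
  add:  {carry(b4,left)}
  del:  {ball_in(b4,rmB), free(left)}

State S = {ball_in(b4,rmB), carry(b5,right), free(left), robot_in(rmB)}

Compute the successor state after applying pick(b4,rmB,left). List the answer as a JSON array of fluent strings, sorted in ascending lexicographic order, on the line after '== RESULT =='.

Progress:
  pre ⊆ S: {ball_in(b4,rmB), free(left), robot_in(rmB)} ⊆ S  — applicable
  S \ del = {carry(b5,right), robot_in(rmB)}
  ∪ add   = {carry(b4,left), carry(b5,right), robot_in(rmB)}

== RESULT ==
["carry(b4,left)", "carry(b5,right)", "robot_in(rmB)"]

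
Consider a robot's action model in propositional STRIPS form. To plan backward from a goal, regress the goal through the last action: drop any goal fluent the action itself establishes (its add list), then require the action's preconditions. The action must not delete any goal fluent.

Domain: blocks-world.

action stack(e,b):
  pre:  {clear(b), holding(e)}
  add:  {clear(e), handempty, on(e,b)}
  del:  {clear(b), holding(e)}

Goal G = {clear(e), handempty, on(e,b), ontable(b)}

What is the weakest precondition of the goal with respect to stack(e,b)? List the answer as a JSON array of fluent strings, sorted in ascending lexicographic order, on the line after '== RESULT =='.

Regress:
  G ∩ del = {}  (empty — regression defined)
  G \ add = {clear(e), handempty, on(e,b), ontable(b)} \ {clear(e), handempty, on(e,b)} = {ontable(b)}
  ∪ pre   = {ontable(b)} ∪ {clear(b), holding(e)}
          = {clear(b), holding(e), ontable(b)}

== RESULT ==
["clear(b)", "holding(e)", "ontable(b)"]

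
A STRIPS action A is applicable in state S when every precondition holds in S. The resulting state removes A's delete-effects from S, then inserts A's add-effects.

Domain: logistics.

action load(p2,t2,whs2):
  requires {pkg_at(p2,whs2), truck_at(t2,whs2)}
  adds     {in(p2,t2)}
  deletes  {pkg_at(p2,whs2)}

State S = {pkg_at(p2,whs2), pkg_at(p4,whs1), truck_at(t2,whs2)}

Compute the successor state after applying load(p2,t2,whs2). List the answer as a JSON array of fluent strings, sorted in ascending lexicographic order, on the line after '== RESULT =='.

Progress:
  pre ⊆ S: {pkg_at(p2,whs2), truck_at(t2,whs2)} ⊆ S  — applicable
  S \ del = {pkg_at(p4,whs1), truck_at(t2,whs2)}
  ∪ add   = {in(p2,t2), pkg_at(p4,whs1), truck_at(t2,whs2)}

== RESULT ==
["in(p2,t2)", "pkg_at(p4,whs1)", "truck_at(t2,whs2)"]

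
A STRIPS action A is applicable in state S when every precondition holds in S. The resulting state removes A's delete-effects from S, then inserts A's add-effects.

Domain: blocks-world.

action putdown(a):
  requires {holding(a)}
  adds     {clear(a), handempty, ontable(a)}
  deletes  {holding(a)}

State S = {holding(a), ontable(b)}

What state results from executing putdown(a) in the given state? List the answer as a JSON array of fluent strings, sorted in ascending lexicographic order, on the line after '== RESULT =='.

Compute (S \ del) ∪ add:
  pre ⊆ S: {holding(a)} ⊆ S  — applicable
  S \ del = {ontable(b)}
  ∪ add   = {clear(a), handempty, ontable(a), ontable(b)}

== RESULT ==
["clear(a)", "handempty", "ontable(a)", "ontable(b)"]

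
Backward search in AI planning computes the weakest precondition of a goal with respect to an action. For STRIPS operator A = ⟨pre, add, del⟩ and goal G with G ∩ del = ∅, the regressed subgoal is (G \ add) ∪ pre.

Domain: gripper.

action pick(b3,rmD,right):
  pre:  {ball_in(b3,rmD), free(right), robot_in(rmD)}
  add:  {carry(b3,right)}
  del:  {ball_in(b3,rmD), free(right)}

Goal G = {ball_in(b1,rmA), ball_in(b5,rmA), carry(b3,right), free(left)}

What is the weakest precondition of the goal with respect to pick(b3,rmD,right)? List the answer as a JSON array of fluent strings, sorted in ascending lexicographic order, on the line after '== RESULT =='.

Compute (G \ add) ∪ pre:
  G ∩ del = {}  (empty — regression defined)
  G \ add = {ball_in(b1,rmA), ball_in(b5,rmA), carry(b3,right), free(left)} \ {carry(b3,right)} = {ball_in(b1,rmA), ball_in(b5,rmA), free(left)}
  ∪ pre   = {ball_in(b1,rmA), ball_in(b5,rmA), free(left)} ∪ {ball_in(b3,rmD), free(right), robot_in(rmD)}
          = {ball_in(b1,rmA), ball_in(b3,rmD), ball_in(b5,rmA), free(left), free(right), robot_in(rmD)}

== RESULT ==
["ball_in(b1,rmA)", "ball_in(b3,rmD)", "ball_in(b5,rmA)", "free(left)", "free(right)", "robot_in(rmD)"]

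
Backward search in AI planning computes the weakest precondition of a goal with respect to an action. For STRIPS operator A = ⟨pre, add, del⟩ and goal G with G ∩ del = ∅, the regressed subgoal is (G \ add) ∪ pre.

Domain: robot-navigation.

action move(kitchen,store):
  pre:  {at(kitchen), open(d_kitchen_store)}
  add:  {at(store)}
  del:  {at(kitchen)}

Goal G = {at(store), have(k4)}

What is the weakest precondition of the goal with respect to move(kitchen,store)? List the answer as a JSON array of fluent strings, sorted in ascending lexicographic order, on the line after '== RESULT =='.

Compute (G \ add) ∪ pre:
  G ∩ del = {}  (empty — regression defined)
  G \ add = {at(store), have(k4)} \ {at(store)} = {have(k4)}
  ∪ pre   = {have(k4)} ∪ {at(kitchen), open(d_kitchen_store)}
          = {at(kitchen), have(k4), open(d_kitchen_store)}

== RESULT ==
["at(kitchen)", "have(k4)", "open(d_kitchen_store)"]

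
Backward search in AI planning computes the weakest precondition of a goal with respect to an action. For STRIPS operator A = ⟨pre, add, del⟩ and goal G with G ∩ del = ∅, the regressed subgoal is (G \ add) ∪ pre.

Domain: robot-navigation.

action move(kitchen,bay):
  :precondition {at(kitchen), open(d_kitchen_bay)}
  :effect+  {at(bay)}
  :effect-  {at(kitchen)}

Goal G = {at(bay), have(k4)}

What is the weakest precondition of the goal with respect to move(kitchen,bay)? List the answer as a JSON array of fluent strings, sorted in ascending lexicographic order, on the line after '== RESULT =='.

Compute (G \ add) ∪ pre:
  G ∩ del = {}  (empty — regression defined)
  G \ add = {at(bay), have(k4)} \ {at(bay)} = {have(k4)}
  ∪ pre   = {have(k4)} ∪ {at(kitchen), open(d_kitchen_bay)}
          = {at(kitchen), have(k4), open(d_kitchen_bay)}

== RESULT ==
["at(kitchen)", "have(k4)", "open(d_kitchen_bay)"]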